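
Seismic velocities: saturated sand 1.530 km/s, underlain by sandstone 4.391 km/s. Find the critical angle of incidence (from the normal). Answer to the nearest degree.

Critical incidence: sin θ_c = V₁/V₂ = 1.530/4.391 = 0.3484.
θ_c = arcsin 0.3484 = 20.39°.

20°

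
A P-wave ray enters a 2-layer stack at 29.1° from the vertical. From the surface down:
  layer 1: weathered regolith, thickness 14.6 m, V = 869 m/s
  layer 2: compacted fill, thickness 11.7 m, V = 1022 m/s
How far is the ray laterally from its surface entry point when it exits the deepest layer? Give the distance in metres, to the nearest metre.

p = sin θ₁/V₁ = sin 29.1°/869 = 5.5965e-04 s/m is conserved through the stack.
Layer 1: θ = 29.10°; offset = 14.6·tan 29.10° = 8.126 m.
Layer 2: sin θ = p·1022 = 0.5720 → θ = 34.89°; offset = 11.7·tan 34.89° = 8.158 m.
Summing the layer offsets gives 16.284 m.

16 m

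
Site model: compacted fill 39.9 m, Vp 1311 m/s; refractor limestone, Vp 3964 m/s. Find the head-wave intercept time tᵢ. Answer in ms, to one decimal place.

57.4 ms

θ_c = arcsin(V₁/V₂) = arcsin(1311/3964) = 19.31°; cos θ_c = 0.9437.
tᵢ = 2h·cos θ_c / V₁ = 2·39.9·0.9437 / 1311 = 0.05744 s.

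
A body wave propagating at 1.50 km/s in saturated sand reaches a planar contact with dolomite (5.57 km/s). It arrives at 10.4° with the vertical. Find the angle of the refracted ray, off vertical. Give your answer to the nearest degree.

42°

sin θ₁/V₁ = sin θ₂/V₂ ⇒ sin θ₂ = 5.57·sin 10.4°/1.50 = 5.57·0.1805/1.50 = 0.6703.
θ₂ = arcsin 0.6703 = 42.09° from the normal.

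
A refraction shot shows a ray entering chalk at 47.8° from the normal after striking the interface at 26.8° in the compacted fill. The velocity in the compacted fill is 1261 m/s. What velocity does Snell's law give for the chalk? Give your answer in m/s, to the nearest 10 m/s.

2070 m/s

Snell's law: sin 26.8°/V₁ = sin 47.8°/V₂.
V₂ = V₁·sin 47.8°/sin 26.8° = 1261 × 1.6430 = 2071.86 m/s.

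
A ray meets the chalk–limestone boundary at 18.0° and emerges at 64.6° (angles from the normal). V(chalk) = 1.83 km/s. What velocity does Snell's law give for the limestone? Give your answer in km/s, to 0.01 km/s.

Snell's law: sin 18.0°/V₁ = sin 64.6°/V₂.
V₂ = V₁·sin 64.6°/sin 18.0° = 1.83 × 2.9233 = 5.35 km/s.

5.35 km/s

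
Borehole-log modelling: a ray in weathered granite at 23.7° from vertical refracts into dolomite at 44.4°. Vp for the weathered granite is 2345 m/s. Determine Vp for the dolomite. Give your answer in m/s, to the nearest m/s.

4082 m/s

sin 23.7° = 0.4019; sin 44.4° = 0.6997.
V₂ = V₁·(sin θ₂/sin θ₁) = 2345·(0.6997/0.4019) = 4081.90 m/s.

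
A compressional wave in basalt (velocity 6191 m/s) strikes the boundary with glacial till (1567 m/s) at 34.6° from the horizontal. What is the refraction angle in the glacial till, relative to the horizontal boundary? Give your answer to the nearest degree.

Angle from the normal: 90° − 34.6° = 55.4°.
sin θ₁/V₁ = sin θ₂/V₂ ⇒ sin θ₂ = 1567·sin 55.4°/6191 = 1567·0.8231/6191 = 0.2083.
θ₂ = arcsin 0.2083 = 12.03° from the normal.
From the interface: 90° − 12.03° = 77.97°.

78°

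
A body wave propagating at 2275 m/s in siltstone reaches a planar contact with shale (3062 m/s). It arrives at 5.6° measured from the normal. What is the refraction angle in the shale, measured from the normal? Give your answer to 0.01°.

7.55°

Snell's law: sin θ₂ = (V₂/V₁)·sin θ₁ = (3062/2275)·sin 5.6° = 0.1313.
θ₂ = sin⁻¹(0.1313) = 7.55° (from vertical).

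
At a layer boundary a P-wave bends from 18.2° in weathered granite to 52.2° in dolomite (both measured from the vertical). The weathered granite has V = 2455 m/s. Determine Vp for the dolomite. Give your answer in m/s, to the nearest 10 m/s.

Snell's law: sin 18.2°/V₁ = sin 52.2°/V₂.
V₂ = V₁·sin 52.2°/sin 18.2° = 2455 × 2.5298 = 6210.74 m/s.

6210 m/s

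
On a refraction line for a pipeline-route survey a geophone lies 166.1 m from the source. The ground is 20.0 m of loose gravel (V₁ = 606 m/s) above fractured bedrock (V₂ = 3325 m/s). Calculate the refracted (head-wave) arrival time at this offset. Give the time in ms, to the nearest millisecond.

115 ms

θ_c = arcsin(V₁/V₂) = arcsin(606/3325) = 10.50°, cos θ_c = 0.9833.
Intercept time tᵢ = 2h cos θ_c / V₁ = 2·20.0·0.9833/606 = 0.06490 s.
t = x/V₂ + tᵢ = 166.1/3325 + 0.06490 = 0.11486 s.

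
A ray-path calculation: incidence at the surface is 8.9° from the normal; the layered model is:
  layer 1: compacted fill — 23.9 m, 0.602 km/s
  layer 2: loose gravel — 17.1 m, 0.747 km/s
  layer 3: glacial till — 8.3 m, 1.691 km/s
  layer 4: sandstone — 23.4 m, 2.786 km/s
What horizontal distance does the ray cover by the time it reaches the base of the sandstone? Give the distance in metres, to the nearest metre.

35 m

Apply Snell's law at each interface; in layer i the horizontal offset is hᵢ·tan θᵢ.
Layer 1: θ = 8.90°; offset = 23.9·tan 8.90° = 3.743 m.
Layer 2: sin θ = 0.747·sin 8.9°/0.602 = 0.1920, θ = 11.07°; offset = 17.1·tan 11.07° = 3.345 m.
Layer 3: sin θ = 1.691·sin 8.9°/0.602 = 0.4346, θ = 25.76°; offset = 8.3·tan 25.76° = 4.005 m.
Layer 4: sin θ = 2.786·sin 8.9°/0.602 = 0.7160, θ = 45.72°; offset = 23.4·tan 45.72° = 23.999 m.
Σ offsets = 35.092 m.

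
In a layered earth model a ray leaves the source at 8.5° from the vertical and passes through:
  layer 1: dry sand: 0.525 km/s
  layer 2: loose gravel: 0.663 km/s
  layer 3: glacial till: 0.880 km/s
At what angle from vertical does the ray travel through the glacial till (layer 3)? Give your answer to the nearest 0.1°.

14.3°

Ray parameter p = sin 8.5° / 0.525 = 2.8154e-01 s/km.
sin θ_3 = p·V_3 = 2.8154e-01 × 0.880 = 0.2478.
θ_3 = arcsin 0.2478 = 14.34°.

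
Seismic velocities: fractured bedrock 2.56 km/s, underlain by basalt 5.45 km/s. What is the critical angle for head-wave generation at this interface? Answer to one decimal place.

28.0°

Critical incidence: sin θ_c = V₁/V₂ = 2.56/5.45 = 0.4697.
θ_c = arcsin 0.4697 = 28.02°.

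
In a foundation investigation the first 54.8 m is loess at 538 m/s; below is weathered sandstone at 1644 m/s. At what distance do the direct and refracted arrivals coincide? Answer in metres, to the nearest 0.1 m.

θ_c = arcsin(538/1644) = 19.10°, so cos θ_c = 0.9449 and tᵢ = 2h cos θ_c/V₁ = 0.1925 s.
At crossover x/V₁ = x/V₂ + tᵢ ⇒ x = tᵢ/(1/V₁ − 1/V₂) = 0.19250/(1.8587e-03 − 6.0827e-04) = 153.94 m.

153.9 m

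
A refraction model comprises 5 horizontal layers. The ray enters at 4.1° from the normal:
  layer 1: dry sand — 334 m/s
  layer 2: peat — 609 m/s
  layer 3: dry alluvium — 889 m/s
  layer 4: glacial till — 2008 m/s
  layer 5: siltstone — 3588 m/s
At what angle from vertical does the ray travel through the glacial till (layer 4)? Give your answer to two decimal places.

Ray parameter p = sin 4.1° / 334 = 2.1406e-04 s/m.
sin θ_4 = p·V_4 = 2.1406e-04 × 2008 = 0.4298.
θ_4 = arcsin 0.4298 = 25.46°.

25.46°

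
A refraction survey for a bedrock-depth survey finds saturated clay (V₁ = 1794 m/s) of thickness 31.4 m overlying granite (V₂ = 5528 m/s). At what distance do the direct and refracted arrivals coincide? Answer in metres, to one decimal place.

θ_c = arcsin(1794/5528) = 18.94°, so cos θ_c = 0.9459 and tᵢ = 2h cos θ_c/V₁ = 0.0331 s.
At crossover x/V₁ = x/V₂ + tᵢ ⇒ x = tᵢ/(1/V₁ − 1/V₂) = 0.03311/(5.5741e-04 − 1.8090e-04) = 87.94 m.

87.9 m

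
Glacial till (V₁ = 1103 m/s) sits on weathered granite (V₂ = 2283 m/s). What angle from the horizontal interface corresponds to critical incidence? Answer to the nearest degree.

At critical incidence the refracted ray runs along the interface (θ₂ = 90°), so sin θ_c = V₁/V₂.
θ_c = arcsin(1103/2283) = arcsin 0.4831 = 28.89°.
Measured from the interface: 90° − 28.89° = 61.11°.

61°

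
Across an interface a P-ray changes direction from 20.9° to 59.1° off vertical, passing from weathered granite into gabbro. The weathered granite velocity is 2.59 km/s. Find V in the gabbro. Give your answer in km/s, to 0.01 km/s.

6.23 km/s

Snell's law: sin 20.9°/V₁ = sin 59.1°/V₂.
V₂ = V₁·sin 59.1°/sin 20.9° = 2.59 × 2.4053 = 6.23 km/s.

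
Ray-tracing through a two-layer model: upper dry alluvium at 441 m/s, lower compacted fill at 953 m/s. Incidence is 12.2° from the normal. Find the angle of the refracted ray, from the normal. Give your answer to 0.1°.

27.2°

sin θ₁/V₁ = sin θ₂/V₂ ⇒ sin θ₂ = 953·sin 12.2°/441 = 953·0.2113/441 = 0.4567.
θ₂ = sin⁻¹(0.4567) = 27.17° (from vertical).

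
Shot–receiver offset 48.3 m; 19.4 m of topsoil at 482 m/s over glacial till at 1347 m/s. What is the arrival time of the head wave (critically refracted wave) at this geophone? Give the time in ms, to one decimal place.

θ_c = arcsin(V₁/V₂) = arcsin(482/1347) = 20.97°, cos θ_c = 0.9338.
Intercept time tᵢ = 2h cos θ_c / V₁ = 2·19.4·0.9338/482 = 0.07517 s.
t = x/V₂ + tᵢ = 48.3/1347 + 0.07517 = 0.11103 s.

111.0 ms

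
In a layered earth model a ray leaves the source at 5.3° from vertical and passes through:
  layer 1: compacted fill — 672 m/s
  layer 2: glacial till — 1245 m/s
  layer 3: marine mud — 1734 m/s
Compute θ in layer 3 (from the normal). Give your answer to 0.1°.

13.8°

Ray parameter p = sin 5.3° / 672 = 1.3746e-04 s/m.
sin θ_3 = p·V_3 = 1.3746e-04 × 1734 = 0.2383.
θ_3 = 13.79° from the vertical.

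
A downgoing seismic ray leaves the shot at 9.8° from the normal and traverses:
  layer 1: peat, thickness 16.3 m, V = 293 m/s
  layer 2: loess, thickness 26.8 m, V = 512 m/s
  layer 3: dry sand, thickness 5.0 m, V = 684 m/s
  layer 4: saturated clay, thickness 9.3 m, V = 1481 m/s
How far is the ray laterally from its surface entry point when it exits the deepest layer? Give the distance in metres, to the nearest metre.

Apply Snell's law at each interface; in layer i the horizontal offset is hᵢ·tan θᵢ.
Layer 1: θ = 9.80°; offset = 16.3·tan 9.80° = 2.815 m.
Layer 2: sin θ = 512·sin 9.8°/293 = 0.2974, θ = 17.30°; offset = 26.8·tan 17.30° = 8.349 m.
Layer 3: sin θ = 684·sin 9.8°/293 = 0.3973, θ = 23.41°; offset = 5.0·tan 23.41° = 2.165 m.
Layer 4: sin θ = 1481·sin 9.8°/293 = 0.8603, θ = 59.36°; offset = 9.3·tan 59.36° = 15.697 m.
Total horizontal offset = 29.027 m.

29 m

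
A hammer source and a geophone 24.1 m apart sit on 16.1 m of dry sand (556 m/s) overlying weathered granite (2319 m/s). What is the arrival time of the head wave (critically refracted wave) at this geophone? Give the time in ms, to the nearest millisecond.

67 ms

t = x/V₂ + 2h·√(V₂²−V₁²)/(V₁V₂).
√(V₂²−V₁²) = √(2319²−556²) = 2251.4 m/s; delay term = 2·16.1·2251.4/(556·2319) = 0.05622 s.
t = 24.1/2319 + 0.05622 = 0.06662 s.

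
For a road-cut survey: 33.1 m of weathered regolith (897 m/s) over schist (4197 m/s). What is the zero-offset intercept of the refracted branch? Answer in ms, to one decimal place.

72.1 ms

tᵢ = 2h·√(V₂²−V₁²)/(V₁V₂).
√(V₂²−V₁²) = √(4197²−897²) = 4100.0 m/s.
tᵢ = 2·33.1·4100.0/(897·4197) = 0.07210 s.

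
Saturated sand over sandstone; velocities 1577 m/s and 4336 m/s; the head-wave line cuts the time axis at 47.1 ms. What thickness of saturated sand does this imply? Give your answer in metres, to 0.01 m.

39.87 m

θ_c = arcsin(1577/4336) = 21.33°; cos θ_c = 0.9315.
tᵢ = 2h cos θ_c/V₁ ⇒ h = tᵢ·V₁/(2 cos θ_c) = 0.0471·1577/(2·0.9315) = 39.87 m.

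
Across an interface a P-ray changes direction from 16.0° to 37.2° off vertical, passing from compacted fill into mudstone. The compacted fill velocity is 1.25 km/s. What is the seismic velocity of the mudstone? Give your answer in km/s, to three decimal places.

2.742 km/s

Snell's law: sin 16.0°/V₁ = sin 37.2°/V₂.
V₂ = V₁·sin 37.2°/sin 16.0° = 1.25 × 2.1935 = 2.742 km/s.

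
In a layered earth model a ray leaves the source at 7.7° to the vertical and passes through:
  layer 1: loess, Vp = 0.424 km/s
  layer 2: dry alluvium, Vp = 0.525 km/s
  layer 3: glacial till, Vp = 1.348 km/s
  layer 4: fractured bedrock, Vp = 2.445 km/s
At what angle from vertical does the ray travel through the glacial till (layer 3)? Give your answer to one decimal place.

25.2°

Snell's law across each interface conserves sin θ / V, so sin θ_3 = V_3·sin θ₁/V₁.
sin θ_3 = 1.348 × sin 7.7° / 0.424 = 0.4260.
θ_3 = 25.21° from the vertical.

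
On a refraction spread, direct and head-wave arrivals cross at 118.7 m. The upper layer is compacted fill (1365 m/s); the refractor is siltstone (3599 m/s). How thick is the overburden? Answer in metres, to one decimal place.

x_cross = 2h·√((V₂+V₁)/(V₂−V₁)) → h = x_cross / (2·√((V₂+V₁)/(V₂−V₁))).
√((V₂+V₁)/(V₂−V₁)) = √((3599+1365)/(3599−1365)) = 1.4906.
h = 118.7 / (2·1.4906) = 39.81 m.

39.8 m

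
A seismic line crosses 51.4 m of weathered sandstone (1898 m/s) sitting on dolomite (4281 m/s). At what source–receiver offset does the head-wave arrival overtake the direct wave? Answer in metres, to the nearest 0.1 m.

165.5 m

θ_c = arcsin(1898/4281) = 26.32°, so cos θ_c = 0.8963 and tᵢ = 2h cos θ_c/V₁ = 0.0485 s.
At crossover x/V₁ = x/V₂ + tᵢ ⇒ x = tᵢ/(1/V₁ − 1/V₂) = 0.04855/(5.2687e-04 − 2.3359e-04) = 165.54 m.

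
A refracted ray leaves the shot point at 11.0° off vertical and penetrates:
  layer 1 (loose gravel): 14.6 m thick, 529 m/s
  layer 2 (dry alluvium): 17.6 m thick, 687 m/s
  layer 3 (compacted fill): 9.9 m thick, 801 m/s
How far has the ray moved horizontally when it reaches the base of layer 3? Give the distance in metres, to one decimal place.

10.3 m

Apply Snell's law at each interface; in layer i the horizontal offset is hᵢ·tan θᵢ.
Layer 1: θ = 11.00°; offset = 14.6·tan 11.00° = 2.838 m.
Layer 2: sin θ = 687·sin 11.0°/529 = 0.2478, θ = 14.35°; offset = 17.6·tan 14.35° = 4.502 m.
Layer 3: sin θ = 801·sin 11.0°/529 = 0.2889, θ = 16.79°; offset = 9.9·tan 16.79° = 2.988 m.
Summing the layer offsets gives 10.327 m.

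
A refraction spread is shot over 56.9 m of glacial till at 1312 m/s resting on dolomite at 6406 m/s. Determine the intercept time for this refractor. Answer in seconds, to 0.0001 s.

tᵢ = 2h·√(V₂²−V₁²)/(V₁V₂).
√(V₂²−V₁²) = √(6406²−1312²) = 6270.2 m/s.
tᵢ = 2·56.9·6270.2/(1312·6406) = 0.08490 s.

0.0849 s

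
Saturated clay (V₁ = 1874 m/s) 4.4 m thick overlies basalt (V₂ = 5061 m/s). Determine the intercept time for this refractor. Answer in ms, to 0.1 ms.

4.4 ms

θ_c = arcsin(V₁/V₂) = arcsin(1874/5061) = 21.73°; cos θ_c = 0.9289.
tᵢ = 2h·cos θ_c / V₁ = 2·4.4·0.9289 / 1874 = 0.00436 s.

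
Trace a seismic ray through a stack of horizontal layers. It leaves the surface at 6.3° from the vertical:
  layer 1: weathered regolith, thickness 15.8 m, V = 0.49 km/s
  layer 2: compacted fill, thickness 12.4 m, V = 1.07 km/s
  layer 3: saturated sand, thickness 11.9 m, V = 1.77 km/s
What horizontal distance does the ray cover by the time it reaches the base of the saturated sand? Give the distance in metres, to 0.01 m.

9.94 m

Ray parameter p = sin 6.3° / 0.49 km/s = 2.2395e-01 s/km.
Layer 1: θ = 6.30°; offset = 15.8·tan 6.30° = 1.7443 m.
Layer 2: sin θ = p·1.07 = 0.2396 → θ = 13.86°; offset = 12.4·tan 13.86° = 3.0605 m.
Layer 3: sin θ = p·1.77 = 0.3964 → θ = 23.35°; offset = 11.9·tan 23.35° = 5.1379 m.
Summing the layer offsets gives 9.9427 m.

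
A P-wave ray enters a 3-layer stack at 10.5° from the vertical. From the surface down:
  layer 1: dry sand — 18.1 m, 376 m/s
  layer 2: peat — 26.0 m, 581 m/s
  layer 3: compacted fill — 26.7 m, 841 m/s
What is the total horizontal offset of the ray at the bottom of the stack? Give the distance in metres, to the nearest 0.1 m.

22.9 m

Apply Snell's law at each interface; in layer i the horizontal offset is hᵢ·tan θᵢ.
Layer 1: θ = 10.50°; offset = 18.1·tan 10.50° = 3.355 m.
Layer 2: sin θ = 581·sin 10.5°/376 = 0.2816, θ = 16.36°; offset = 26.0·tan 16.36° = 7.630 m.
Layer 3: sin θ = 841·sin 10.5°/376 = 0.4076, θ = 24.05°; offset = 26.7·tan 24.05° = 11.918 m.
Σ offsets = 22.903 m.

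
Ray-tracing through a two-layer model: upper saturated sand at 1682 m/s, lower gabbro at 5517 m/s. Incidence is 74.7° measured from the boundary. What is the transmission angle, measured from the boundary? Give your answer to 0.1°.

30.1°

Angle from the normal: 90° − 74.7° = 15.3°.
Snell's law: sin θ₂ = (V₂/V₁)·sin θ₁ = (5517/1682)·sin 15.3° = 0.8655.
θ₂ = arcsin 0.8655 = 59.94° from the normal.
From the interface: 90° − 59.94° = 30.06°.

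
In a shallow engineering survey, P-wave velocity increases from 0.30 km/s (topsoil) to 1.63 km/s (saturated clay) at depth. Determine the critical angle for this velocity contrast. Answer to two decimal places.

10.61°

Critical incidence: sin θ_c = V₁/V₂ = 0.30/1.63 = 0.1840.
θ_c = arcsin 0.1840 = 10.61°.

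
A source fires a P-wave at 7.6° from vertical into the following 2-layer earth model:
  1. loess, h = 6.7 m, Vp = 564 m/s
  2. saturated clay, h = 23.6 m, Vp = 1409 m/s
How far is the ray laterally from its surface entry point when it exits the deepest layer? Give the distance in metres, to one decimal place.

9.2 m

p = sin θ₁/V₁ = sin 7.6°/564 = 2.3450e-04 s/m is conserved through the stack.
Layer 1: θ = 7.60°; offset = 6.7·tan 7.60° = 0.894 m.
Layer 2: sin θ = p·1409 = 0.3304 → θ = 19.29°; offset = 23.6·tan 19.29° = 8.262 m.
Summing the layer offsets gives 9.156 m.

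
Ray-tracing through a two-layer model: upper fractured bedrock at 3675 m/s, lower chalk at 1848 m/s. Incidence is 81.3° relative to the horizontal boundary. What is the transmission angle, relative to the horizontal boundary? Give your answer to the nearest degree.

Convert to the normal: θ₁ = 90° − 81.3° = 8.7°.
Snell's law: sin θ₂ = (V₂/V₁)·sin θ₁ = (1848/3675)·sin 8.7° = 0.0761.
θ₂ = sin⁻¹(0.0761) = 4.36° (from vertical).
From the interface: 90° − 4.36° = 85.64°.

86°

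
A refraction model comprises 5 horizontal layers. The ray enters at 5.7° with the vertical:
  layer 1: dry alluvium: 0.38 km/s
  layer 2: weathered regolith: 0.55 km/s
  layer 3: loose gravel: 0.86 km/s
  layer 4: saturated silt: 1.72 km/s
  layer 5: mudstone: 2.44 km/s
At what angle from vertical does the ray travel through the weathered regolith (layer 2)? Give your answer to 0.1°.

8.3°

Ray parameter p = sin 5.7° / 0.38 = 2.6137e-01 s/km.
sin θ_2 = p·V_2 = 2.6137e-01 × 0.55 = 0.1438.
θ_2 = arcsin 0.1438 = 8.27°.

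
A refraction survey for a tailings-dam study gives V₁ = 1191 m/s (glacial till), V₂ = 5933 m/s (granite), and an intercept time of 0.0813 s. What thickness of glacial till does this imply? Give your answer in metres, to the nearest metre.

θ_c = arcsin(1191/5933) = 11.58°; cos θ_c = 0.9796.
tᵢ = 2h cos θ_c/V₁ ⇒ h = tᵢ·V₁/(2 cos θ_c) = 0.0813·1191/(2·0.9796) = 49.42 m.

49 m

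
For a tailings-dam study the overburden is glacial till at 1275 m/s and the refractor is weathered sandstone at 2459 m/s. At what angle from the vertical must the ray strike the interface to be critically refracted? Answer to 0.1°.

31.2°

At critical incidence the refracted ray runs along the interface (θ₂ = 90°), so sin θ_c = V₁/V₂.
θ_c = arcsin(1275/2459) = arcsin 0.5185 = 31.23°.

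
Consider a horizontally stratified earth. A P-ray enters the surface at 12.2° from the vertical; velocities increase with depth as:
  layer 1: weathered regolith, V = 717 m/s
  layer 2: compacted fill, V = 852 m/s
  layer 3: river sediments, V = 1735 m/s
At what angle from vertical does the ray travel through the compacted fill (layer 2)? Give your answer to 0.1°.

14.5°

Snell's law across each interface conserves sin θ / V, so sin θ_2 = V_2·sin θ₁/V₁.
sin θ_2 = 852 × sin 12.2° / 717 = 0.2511.
θ_2 = arcsin 0.2511 = 14.54°.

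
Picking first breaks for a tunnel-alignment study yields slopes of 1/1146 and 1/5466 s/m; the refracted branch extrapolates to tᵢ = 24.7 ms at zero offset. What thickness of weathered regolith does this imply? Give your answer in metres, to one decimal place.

θ_c = arcsin(1146/5466) = 12.10°; cos θ_c = 0.9778.
tᵢ = 2h cos θ_c/V₁ ⇒ h = tᵢ·V₁/(2 cos θ_c) = 0.0247·1146/(2·0.9778) = 14.47 m.

14.5 m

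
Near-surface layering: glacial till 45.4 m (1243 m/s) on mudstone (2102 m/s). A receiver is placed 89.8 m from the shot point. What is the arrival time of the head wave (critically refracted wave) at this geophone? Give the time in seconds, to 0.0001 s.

0.1016 s

t = x/V₂ + 2h·√(V₂²−V₁²)/(V₁V₂).
√(V₂²−V₁²) = √(2102²−1243²) = 1695.1 m/s; delay term = 2·45.4·1695.1/(1243·2102) = 0.05891 s.
t = 89.8/2102 + 0.05891 = 0.10163 s.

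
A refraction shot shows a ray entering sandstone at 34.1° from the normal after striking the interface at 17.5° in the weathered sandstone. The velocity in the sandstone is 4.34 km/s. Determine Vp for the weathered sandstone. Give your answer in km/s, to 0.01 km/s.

2.33 km/s

Snell's law: sin 17.5°/V₁ = sin 34.1°/V₂.
V₁ = V₂·sin 17.5°/sin 34.1° = 4.34 × 0.5364 = 2.33 km/s.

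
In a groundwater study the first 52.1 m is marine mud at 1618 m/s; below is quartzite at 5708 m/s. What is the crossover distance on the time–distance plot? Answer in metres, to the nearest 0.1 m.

θ_c = arcsin(1618/5708) = 16.47°, so cos θ_c = 0.9590 and tᵢ = 2h cos θ_c/V₁ = 0.0618 s.
At crossover x/V₁ = x/V₂ + tᵢ ⇒ x = tᵢ/(1/V₁ − 1/V₂) = 0.06176/(6.1805e-04 − 1.7519e-04) = 139.46 m.

139.5 m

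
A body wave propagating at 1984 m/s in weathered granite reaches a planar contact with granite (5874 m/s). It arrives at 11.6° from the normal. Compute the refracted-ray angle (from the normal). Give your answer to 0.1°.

Snell's law: sin θ₂ = (V₂/V₁)·sin θ₁ = (5874/1984)·sin 11.6° = 0.5953.
θ₂ = arcsin 0.5953 = 36.54° from the normal.

36.5°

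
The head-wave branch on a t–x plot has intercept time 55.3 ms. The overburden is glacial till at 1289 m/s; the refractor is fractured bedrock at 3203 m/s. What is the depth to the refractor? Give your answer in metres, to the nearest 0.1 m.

θ_c = arcsin(1289/3203) = 23.73°; cos θ_c = 0.9154.
tᵢ = 2h cos θ_c/V₁ ⇒ h = tᵢ·V₁/(2 cos θ_c) = 0.0553·1289/(2·0.9154) = 38.93 m.

38.9 m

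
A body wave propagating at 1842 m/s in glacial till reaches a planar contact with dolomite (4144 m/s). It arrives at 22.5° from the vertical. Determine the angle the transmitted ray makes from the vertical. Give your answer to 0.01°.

Snell's law: sin θ₂ = (V₂/V₁)·sin θ₁ = (4144/1842)·sin 22.5° = 0.8609.
θ₂ = arcsin 0.8609 = 59.42° from the normal.

59.42°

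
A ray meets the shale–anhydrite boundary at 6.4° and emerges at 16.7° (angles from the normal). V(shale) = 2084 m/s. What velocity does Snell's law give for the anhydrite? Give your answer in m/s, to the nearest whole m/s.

5372 m/s

sin 6.4° = 0.1115; sin 16.7° = 0.2874.
V₂ = V₁·(sin θ₂/sin θ₁) = 2084·(0.2874/0.1115) = 5372.43 m/s.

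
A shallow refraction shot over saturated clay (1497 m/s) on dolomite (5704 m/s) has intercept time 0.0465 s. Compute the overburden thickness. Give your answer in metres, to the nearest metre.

θ_c = arcsin(1497/5704) = 15.22°; cos θ_c = 0.9649.
tᵢ = 2h cos θ_c/V₁ ⇒ h = tᵢ·V₁/(2 cos θ_c) = 0.0465·1497/(2·0.9649) = 36.07 m.

36 m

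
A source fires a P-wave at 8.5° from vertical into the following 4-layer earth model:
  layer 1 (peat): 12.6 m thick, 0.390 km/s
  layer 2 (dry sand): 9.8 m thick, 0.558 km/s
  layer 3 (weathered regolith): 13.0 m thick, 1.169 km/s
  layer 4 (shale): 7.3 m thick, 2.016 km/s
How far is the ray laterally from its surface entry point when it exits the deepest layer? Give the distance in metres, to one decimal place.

Apply Snell's law at each interface; in layer i the horizontal offset is hᵢ·tan θᵢ.
Layer 1: θ = 8.50°; offset = 12.6·tan 8.50° = 1.883 m.
Layer 2: sin θ = 0.558·sin 8.5°/0.390 = 0.2115, θ = 12.21°; offset = 9.8·tan 12.21° = 2.120 m.
Layer 3: sin θ = 1.169·sin 8.5°/0.390 = 0.4430, θ = 26.30°; offset = 13.0·tan 26.30° = 6.425 m.
Layer 4: sin θ = 2.016·sin 8.5°/0.390 = 0.7641, θ = 49.82°; offset = 7.3·tan 49.82° = 8.646 m.
Total horizontal offset = 19.074 m.

19.1 m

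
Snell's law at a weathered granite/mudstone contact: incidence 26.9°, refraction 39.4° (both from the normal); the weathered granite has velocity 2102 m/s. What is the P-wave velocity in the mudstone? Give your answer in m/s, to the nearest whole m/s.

2949 m/s

sin 26.9° = 0.4524; sin 39.4° = 0.6347.
V₂ = V₁·(sin θ₂/sin θ₁) = 2102·(0.6347/0.4524) = 2948.94 m/s.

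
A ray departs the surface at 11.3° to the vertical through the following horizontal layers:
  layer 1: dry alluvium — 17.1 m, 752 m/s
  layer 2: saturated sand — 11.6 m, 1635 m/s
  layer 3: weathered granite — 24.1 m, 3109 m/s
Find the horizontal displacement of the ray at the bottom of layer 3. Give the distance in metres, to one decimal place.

Apply Snell's law at each interface; in layer i the horizontal offset is hᵢ·tan θᵢ.
Layer 1: θ = 11.30°; offset = 17.1·tan 11.30° = 3.417 m.
Layer 2: sin θ = 1635·sin 11.3°/752 = 0.4260, θ = 25.22°; offset = 11.6·tan 25.22° = 5.462 m.
Layer 3: sin θ = 3109·sin 11.3°/752 = 0.8101, θ = 54.11°; offset = 24.1·tan 54.11° = 33.300 m.
Total horizontal offset = 42.179 m.

42.2 m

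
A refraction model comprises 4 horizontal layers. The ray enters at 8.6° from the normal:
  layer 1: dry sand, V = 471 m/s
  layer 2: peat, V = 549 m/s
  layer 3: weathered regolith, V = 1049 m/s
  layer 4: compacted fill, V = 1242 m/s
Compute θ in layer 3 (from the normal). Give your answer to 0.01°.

19.45°

Ray parameter p = sin 8.6° / 471 = 3.1748e-04 s/m.
sin θ_3 = p·V_3 = 3.1748e-04 × 1049 = 0.3330.
θ_3 = arcsin 0.3330 = 19.45°.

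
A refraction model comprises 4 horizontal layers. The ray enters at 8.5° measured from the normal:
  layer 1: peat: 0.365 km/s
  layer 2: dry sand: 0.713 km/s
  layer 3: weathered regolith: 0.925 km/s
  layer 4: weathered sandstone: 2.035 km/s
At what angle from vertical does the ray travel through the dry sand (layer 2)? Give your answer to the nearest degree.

17°

Snell's law across each interface conserves sin θ / V, so sin θ_2 = V_2·sin θ₁/V₁.
sin θ_2 = 0.713 × sin 8.5° / 0.365 = 0.2887.
θ_2 = arcsin 0.2887 = 16.78°.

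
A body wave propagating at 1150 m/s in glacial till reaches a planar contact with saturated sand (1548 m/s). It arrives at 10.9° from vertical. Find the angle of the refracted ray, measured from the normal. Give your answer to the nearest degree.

sin θ₁/V₁ = sin θ₂/V₂ ⇒ sin θ₂ = 1548·sin 10.9°/1150 = 1548·0.1891/1150 = 0.2545.
θ₂ = sin⁻¹(0.2545) = 14.75° (from vertical).

15°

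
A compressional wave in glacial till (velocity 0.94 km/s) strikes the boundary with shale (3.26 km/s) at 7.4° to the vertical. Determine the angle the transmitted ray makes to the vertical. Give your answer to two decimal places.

sin θ₁/V₁ = sin θ₂/V₂ ⇒ sin θ₂ = 3.26·sin 7.4°/0.94 = 3.26·0.1288/0.94 = 0.4467.
θ₂ = sin⁻¹(0.4467) = 26.53° (from vertical).

26.53°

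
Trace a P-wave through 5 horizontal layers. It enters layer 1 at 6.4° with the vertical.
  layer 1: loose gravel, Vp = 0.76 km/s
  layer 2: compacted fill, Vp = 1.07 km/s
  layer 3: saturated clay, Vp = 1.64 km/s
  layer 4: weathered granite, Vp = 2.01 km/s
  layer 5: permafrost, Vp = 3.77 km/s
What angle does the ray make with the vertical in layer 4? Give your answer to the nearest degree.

17°

Ray parameter p = sin 6.4° / 0.76 = 1.4667e-01 s/km.
sin θ_4 = p·V_4 = 1.4667e-01 × 2.01 = 0.2948.
θ_4 = 17.15° from the vertical.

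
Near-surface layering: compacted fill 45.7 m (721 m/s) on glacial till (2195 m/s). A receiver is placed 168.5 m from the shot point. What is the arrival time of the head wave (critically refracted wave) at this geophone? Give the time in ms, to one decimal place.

196.5 ms

t = x/V₂ + 2h·√(V₂²−V₁²)/(V₁V₂).
√(V₂²−V₁²) = √(2195²−721²) = 2073.2 m/s; delay term = 2·45.7·2073.2/(721·2195) = 0.11973 s.
t = 168.5/2195 + 0.11973 = 0.19650 s.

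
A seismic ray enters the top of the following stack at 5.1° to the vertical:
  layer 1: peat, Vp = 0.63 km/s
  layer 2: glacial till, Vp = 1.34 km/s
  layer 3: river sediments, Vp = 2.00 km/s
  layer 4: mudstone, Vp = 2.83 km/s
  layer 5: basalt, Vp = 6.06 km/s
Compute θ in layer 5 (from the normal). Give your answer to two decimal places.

58.77°

Snell's law across each interface conserves sin θ / V, so sin θ_5 = V_5·sin θ₁/V₁.
sin θ_5 = 6.06 × sin 5.1° / 0.63 = 0.8551.
θ_5 = 58.77° from the vertical.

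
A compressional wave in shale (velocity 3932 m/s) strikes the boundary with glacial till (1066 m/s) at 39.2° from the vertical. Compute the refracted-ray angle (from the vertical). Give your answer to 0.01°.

Snell's law: sin θ₂ = (V₂/V₁)·sin θ₁ = (1066/3932)·sin 39.2° = 0.1713.
θ₂ = arcsin 0.1713 = 9.87° from the normal.

9.87°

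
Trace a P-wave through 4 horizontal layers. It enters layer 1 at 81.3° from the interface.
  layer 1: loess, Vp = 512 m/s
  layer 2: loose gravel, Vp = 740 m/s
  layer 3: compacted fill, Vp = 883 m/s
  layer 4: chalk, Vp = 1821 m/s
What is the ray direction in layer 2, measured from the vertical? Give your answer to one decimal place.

12.6°

From the normal: θ₁ = 90° − 81.3° = 8.7°.
Ray parameter p = sin 8.7° / 512 = 2.9543e-04 s/m.
sin θ_2 = p·V_2 = 2.9543e-04 × 740 = 0.2186.
θ_2 = arcsin 0.2186 = 12.63°.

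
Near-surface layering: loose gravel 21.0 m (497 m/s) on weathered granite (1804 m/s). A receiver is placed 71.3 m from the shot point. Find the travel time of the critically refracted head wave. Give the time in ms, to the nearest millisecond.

θ_c = arcsin(V₁/V₂) = arcsin(497/1804) = 15.99°, cos θ_c = 0.9613.
Intercept time tᵢ = 2h cos θ_c / V₁ = 2·21.0·0.9613/497 = 0.08124 s.
t = x/V₂ + tᵢ = 71.3/1804 + 0.08124 = 0.12076 s.

121 ms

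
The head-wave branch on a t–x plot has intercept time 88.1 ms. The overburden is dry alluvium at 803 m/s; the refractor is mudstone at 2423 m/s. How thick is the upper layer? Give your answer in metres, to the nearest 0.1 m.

37.5 m

h = tᵢ·V₁·V₂ / (2·√(V₂²−V₁²)).
√(V₂²−V₁²) = √(2423² − 803²) = 2286.1 m/s.
h = 0.0881 s × 803 × 2423 / (2 × 2286.1) = 37.49 m.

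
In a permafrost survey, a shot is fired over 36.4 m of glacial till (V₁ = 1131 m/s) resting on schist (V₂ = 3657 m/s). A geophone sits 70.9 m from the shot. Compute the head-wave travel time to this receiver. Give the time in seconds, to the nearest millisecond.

0.081 s

t = x/V₂ + 2h·√(V₂²−V₁²)/(V₁V₂).
√(V₂²−V₁²) = √(3657²−1131²) = 3477.7 m/s; delay term = 2·36.4·3477.7/(1131·3657) = 0.06121 s.
t = 70.9/3657 + 0.06121 = 0.08060 s.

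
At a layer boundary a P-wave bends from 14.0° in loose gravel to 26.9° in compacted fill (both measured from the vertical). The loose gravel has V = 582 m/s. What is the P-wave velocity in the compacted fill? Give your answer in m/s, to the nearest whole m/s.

Snell's law: sin 14.0°/V₁ = sin 26.9°/V₂.
V₂ = V₁·sin 26.9°/sin 14.0° = 582 × 1.8702 = 1088.44 m/s.

1088 m/s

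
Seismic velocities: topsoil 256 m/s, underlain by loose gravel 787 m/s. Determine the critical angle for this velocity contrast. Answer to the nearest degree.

At critical incidence the refracted ray runs along the interface (θ₂ = 90°), so sin θ_c = V₁/V₂.
θ_c = arcsin(256/787) = arcsin 0.3253 = 18.98°.

19°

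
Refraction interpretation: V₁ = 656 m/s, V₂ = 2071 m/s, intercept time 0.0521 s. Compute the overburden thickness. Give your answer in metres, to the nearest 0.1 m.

h = tᵢ·V₁·V₂ / (2·√(V₂²−V₁²)).
√(V₂²−V₁²) = √(2071² − 656²) = 1964.4 m/s.
h = 0.0521 s × 656 × 2071 / (2 × 1964.4) = 18.02 m.

18.0 m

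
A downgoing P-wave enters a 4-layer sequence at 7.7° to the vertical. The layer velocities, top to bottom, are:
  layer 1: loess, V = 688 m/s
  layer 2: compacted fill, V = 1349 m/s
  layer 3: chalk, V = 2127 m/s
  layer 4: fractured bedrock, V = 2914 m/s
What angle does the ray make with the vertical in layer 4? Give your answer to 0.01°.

34.58°

Ray parameter p = sin 7.7° / 688 = 1.9475e-04 s/m.
sin θ_4 = p·V_4 = 1.9475e-04 × 2914 = 0.5675.
θ_4 = arcsin 0.5675 = 34.58°.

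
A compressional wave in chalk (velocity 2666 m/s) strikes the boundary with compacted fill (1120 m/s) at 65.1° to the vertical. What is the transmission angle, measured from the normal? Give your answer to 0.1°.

Snell's law: sin θ₂ = (V₂/V₁)·sin θ₁ = (1120/2666)·sin 65.1° = 0.3811.
θ₂ = arcsin 0.3811 = 22.40° from the normal.

22.4°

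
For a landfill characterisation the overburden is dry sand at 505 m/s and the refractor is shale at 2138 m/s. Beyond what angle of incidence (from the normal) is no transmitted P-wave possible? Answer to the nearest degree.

At critical incidence the refracted ray runs along the interface (θ₂ = 90°), so sin θ_c = V₁/V₂.
θ_c = arcsin(505/2138) = arcsin 0.2362 = 13.66°.

14°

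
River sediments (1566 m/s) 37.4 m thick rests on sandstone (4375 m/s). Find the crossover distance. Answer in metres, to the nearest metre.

θ_c = arcsin(1566/4375) = 20.97°, so cos θ_c = 0.9337 and tᵢ = 2h cos θ_c/V₁ = 0.0446 s.
At crossover x/V₁ = x/V₂ + tᵢ ⇒ x = tᵢ/(1/V₁ − 1/V₂) = 0.04460/(6.3857e-04 − 2.2857e-04) = 108.78 m.

109 m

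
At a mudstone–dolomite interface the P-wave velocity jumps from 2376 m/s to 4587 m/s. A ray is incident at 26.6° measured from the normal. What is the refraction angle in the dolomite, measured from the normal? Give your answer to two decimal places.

Snell's law: sin θ₂ = (V₂/V₁)·sin θ₁ = (4587/2376)·sin 26.6° = 0.8644.
θ₂ = arcsin 0.8644 = 59.82° from the normal.

59.82°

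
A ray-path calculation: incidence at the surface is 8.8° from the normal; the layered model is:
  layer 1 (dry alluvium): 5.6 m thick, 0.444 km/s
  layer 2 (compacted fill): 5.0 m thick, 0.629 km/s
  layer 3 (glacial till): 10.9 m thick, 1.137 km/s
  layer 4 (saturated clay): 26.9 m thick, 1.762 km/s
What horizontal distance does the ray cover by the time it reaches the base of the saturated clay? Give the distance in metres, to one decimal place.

27.2 m

Ray parameter p = sin 8.8° / 0.444 km/s = 3.4456e-01 s/km.
Layer 1: θ = 8.80°; offset = 5.6·tan 8.80° = 0.867 m.
Layer 2: sin θ = p·0.629 = 0.2167 → θ = 12.52°; offset = 5.0·tan 12.52° = 1.110 m.
Layer 3: sin θ = p·1.137 = 0.3918 → θ = 23.06°; offset = 10.9·tan 23.06° = 4.641 m.
Layer 4: sin θ = p·1.762 = 0.6071 → θ = 37.38°; offset = 26.9·tan 37.38° = 20.553 m.
Summing the layer offsets gives 27.171 m.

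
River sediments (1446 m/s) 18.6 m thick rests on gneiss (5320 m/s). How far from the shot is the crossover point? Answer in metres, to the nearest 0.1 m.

49.2 m

θ_c = arcsin(1446/5320) = 15.77°, so cos θ_c = 0.9624 and tᵢ = 2h cos θ_c/V₁ = 0.0248 s.
At crossover x/V₁ = x/V₂ + tᵢ ⇒ x = tᵢ/(1/V₁ − 1/V₂) = 0.02476/(6.9156e-04 − 1.8797e-04) = 49.16 m.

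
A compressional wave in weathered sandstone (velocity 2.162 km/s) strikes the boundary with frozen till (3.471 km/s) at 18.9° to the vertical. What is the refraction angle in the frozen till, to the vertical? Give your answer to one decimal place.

31.3°

sin θ₁/V₁ = sin θ₂/V₂ ⇒ sin θ₂ = 3.471·sin 18.9°/2.162 = 3.471·0.3239/2.162 = 0.5200.
θ₂ = sin⁻¹(0.5200) = 31.33° (from vertical).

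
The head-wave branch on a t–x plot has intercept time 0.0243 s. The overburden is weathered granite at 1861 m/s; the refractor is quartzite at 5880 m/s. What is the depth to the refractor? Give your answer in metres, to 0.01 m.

23.84 m

θ_c = arcsin(1861/5880) = 18.45°; cos θ_c = 0.9486.
tᵢ = 2h cos θ_c/V₁ ⇒ h = tᵢ·V₁/(2 cos θ_c) = 0.0243·1861/(2·0.9486) = 23.84 m.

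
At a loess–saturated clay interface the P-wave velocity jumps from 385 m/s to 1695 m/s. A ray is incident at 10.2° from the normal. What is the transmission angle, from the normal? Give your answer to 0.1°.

51.2°

Snell's law: sin θ₂ = (V₂/V₁)·sin θ₁ = (1695/385)·sin 10.2° = 0.7796.
θ₂ = arcsin 0.7796 = 51.23° from the normal.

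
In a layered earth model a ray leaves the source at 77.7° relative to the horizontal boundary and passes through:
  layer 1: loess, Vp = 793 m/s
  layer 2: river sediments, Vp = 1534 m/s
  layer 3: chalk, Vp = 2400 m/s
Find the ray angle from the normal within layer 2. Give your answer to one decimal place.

From the normal: θ₁ = 90° − 77.7° = 12.3°.
Snell's law across each interface conserves sin θ / V, so sin θ_2 = V_2·sin θ₁/V₁.
sin θ_2 = 1534 × sin 12.3° / 793 = 0.4121.
θ_2 = 24.34° from the vertical.

24.3°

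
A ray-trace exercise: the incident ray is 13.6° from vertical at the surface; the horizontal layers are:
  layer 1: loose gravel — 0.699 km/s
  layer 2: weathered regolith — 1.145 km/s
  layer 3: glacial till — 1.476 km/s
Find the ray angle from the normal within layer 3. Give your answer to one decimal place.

29.8°

Ray parameter p = sin 13.6° / 0.699 = 3.3640e-01 s/km.
sin θ_3 = p·V_3 = 3.3640e-01 × 1.476 = 0.4965.
θ_3 = arcsin 0.4965 = 29.77°.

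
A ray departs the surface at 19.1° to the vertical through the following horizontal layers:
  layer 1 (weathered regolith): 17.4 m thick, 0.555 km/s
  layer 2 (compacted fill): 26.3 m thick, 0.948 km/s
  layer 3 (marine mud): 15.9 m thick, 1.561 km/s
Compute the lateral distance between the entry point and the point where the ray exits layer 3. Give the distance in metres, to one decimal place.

p = sin θ₁/V₁ = sin 19.1°/0.555 = 5.8958e-01 s/km is conserved through the stack.
Layer 1: θ = 19.10°; offset = 17.4·tan 19.10° = 6.025 m.
Layer 2: sin θ = p·0.948 = 0.5589 → θ = 33.98°; offset = 26.3·tan 33.98° = 17.727 m.
Layer 3: sin θ = p·1.561 = 0.9203 → θ = 66.98°; offset = 15.9·tan 66.98° = 37.413 m.
Σ offsets = 61.166 m.

61.2 m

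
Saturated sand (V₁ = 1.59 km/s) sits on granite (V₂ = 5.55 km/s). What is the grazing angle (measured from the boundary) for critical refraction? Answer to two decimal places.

73.35°

At critical incidence the refracted ray runs along the interface (θ₂ = 90°), so sin θ_c = V₁/V₂.
θ_c = arcsin(1.59/5.55) = arcsin 0.2865 = 16.65°.
Measured from the interface: 90° − 16.65° = 73.35°.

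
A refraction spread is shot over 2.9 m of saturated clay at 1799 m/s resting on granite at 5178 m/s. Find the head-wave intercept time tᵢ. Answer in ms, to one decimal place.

3.0 ms

θ_c = arcsin(V₁/V₂) = arcsin(1799/5178) = 20.33°; cos θ_c = 0.9377.
tᵢ = 2h·cos θ_c / V₁ = 2·2.9·0.9377 / 1799 = 0.00302 s.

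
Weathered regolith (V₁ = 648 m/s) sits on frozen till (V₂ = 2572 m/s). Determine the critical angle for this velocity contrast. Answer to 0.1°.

Critical incidence: sin θ_c = V₁/V₂ = 648/2572 = 0.2519.
θ_c = arcsin 0.2519 = 14.59°.

14.6°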